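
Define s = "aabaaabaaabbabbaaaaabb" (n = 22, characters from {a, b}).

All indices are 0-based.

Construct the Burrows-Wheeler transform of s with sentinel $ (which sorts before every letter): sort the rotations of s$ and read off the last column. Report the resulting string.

bbabab$aaaaaababbaabaaa

rank  rotation                 last
    0  $aabaaabaaabbabbaaaaabb  b
    1  aaaaabb$aabaaabaaabbabb  b
    2  aaaabb$aabaaabaaabbabba  a
    3  aaabaaabbabbaaaaabb$aab  b
    4  aaabb$aabaaabaaabbabbaa  a
    5  aaabbabbaaaaabb$aabaaab  b
    6  aabaaabaaabbabbaaaaabb$  $
    7  aabaaabbabbaaaaabb$aaba  a
    8  aabb$aabaaabaaabbabbaaa  a
    9  aabbabbaaaaabb$aabaaaba  a
   10  abaaabaaabbabbaaaaabb$a  a
   11  abaaabbabbaaaaabb$aabaa  a
   12  abb$aabaaabaaabbabbaaaa  a
   13  abbaaaaabb$aabaaabaaabb  b
   14  abbabbaaaaabb$aabaaabaa  a
   15  b$aabaaabaaabbabbaaaaab  b
   16  baaaaabb$aabaaabaaabbab  b
   17  baaabaaabbabbaaaaabb$aa  a
   18  baaabbabbaaaaabb$aabaaa  a
   19  babbaaaaabb$aabaaabaaab  b
   20  bb$aabaaabaaabbabbaaaaa  a
   21  bbaaaaabb$aabaaabaaabba  a
   22  bbabbaaaaabb$aabaaabaaa  a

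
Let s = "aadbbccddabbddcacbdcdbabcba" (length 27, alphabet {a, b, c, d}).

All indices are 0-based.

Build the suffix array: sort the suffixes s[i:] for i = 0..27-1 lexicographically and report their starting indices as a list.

rank→(start, suffix):
  0 → (26, 'a')
  1 → (0, 'aadbbccddabbddcacbdcdbabcba')
  2 → (9, 'abbddcacbdcdbabcba')
  3 → (22, 'abcba')
  4 → (15, 'acbdcdbabcba')
  5 → (1, 'adbbccddabbddcacbdcdbabcba')
  6 → (25, 'ba')
  7 → (21, 'babcba')
  8 → (3, 'bbccddabbddcacbdcdbabcba')
  9 → (10, 'bbddcacbdcdbabcba')
  10 → (23, 'bcba')
  11 → (4, 'bccddabbddcacbdcdbabcba')
  12 → (17, 'bdcdbabcba')
  13 → (11, 'bddcacbdcdbabcba')
  14 → (14, 'cacbdcdbabcba')
  15 → (24, 'cba')
  16 → (16, 'cbdcdbabcba')
  17 → (5, 'ccddabbddcacbdcdbabcba')
  18 → (19, 'cdbabcba')
  19 → (6, 'cddabbddcacbdcdbabcba')
  20 → (8, 'dabbddcacbdcdbabcba')
  21 → (20, 'dbabcba')
  22 → (2, 'dbbccddabbddcacbdcdbabcba')
  23 → (13, 'dcacbdcdbabcba')
  24 → (18, 'dcdbabcba')
  25 → (7, 'ddabbddcacbdcdbabcba')
  26 → (12, 'ddcacbdcdbabcba')

[26, 0, 9, 22, 15, 1, 25, 21, 3, 10, 23, 4, 17, 11, 14, 24, 16, 5, 19, 6, 8, 20, 2, 13, 18, 7, 12]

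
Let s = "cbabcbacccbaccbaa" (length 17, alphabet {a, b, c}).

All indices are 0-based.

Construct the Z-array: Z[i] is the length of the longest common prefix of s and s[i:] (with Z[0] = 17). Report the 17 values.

Z[0]=17
i=1: outside box; Z[1]=0
i=2: outside box; Z[2]=0
i=3: outside box; Z[3]=0
i=4: outside box; Z[4]=3 scan→box=[4,7)
i=5: min(r-i=2, Z[1]=0)=0; Z[5]=0
i=6: min(r-i=1, Z[2]=0)=0; Z[6]=0
i=7: outside box; Z[7]=1 scan→box=[7,8)
i=8: outside box; Z[8]=1 scan→box=[8,9)
i=9: outside box; Z[9]=3 scan→box=[9,12)
i=10: min(r-i=2, Z[1]=0)=0; Z[10]=0
i=11: min(r-i=1, Z[2]=0)=0; Z[11]=0
i=12: outside box; Z[12]=1 scan→box=[12,13)
i=13: outside box; Z[13]=3 scan→box=[13,16)
i=14: min(r-i=2, Z[1]=0)=0; Z[14]=0
i=15: min(r-i=1, Z[2]=0)=0; Z[15]=0
i=16: outside box; Z[16]=0

[17, 0, 0, 0, 3, 0, 0, 1, 1, 3, 0, 0, 1, 3, 0, 0, 0]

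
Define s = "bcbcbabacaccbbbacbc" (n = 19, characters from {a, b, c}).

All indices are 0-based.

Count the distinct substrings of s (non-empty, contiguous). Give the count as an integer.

sorted suffixes:
  #0 SA[0]=5  'abacaccbbbacbc'
  #1 SA[1]=7  'acaccbbbacbc'
  #2 SA[2]=15  'acbc'
  #3 SA[3]=9  'accbbbacbc'
  #4 SA[4]=4  'babacaccbbbacbc'
  #5 SA[5]=6  'bacaccbbbacbc'
  #6 SA[6]=14  'bacbc'
  #7 SA[7]=13  'bbacbc'
  #8 SA[8]=12  'bbbacbc'
  #9 SA[9]=17  'bc'
  #10 SA[10]=2  'bcbabacaccbbbacbc'
  #11 SA[11]=0  'bcbcbabacaccbbbacbc'
  #12 SA[12]=18  'c'
  #13 SA[13]=8  'caccbbbacbc'
  #14 SA[14]=3  'cbabacaccbbbacbc'
  #15 SA[15]=11  'cbbbacbc'
  #16 SA[16]=16  'cbc'
  #17 SA[17]=1  'cbcbabacaccbbbacbc'
  #18 SA[18]=10  'ccbbbacbc'

SA = [5, 7, 15, 9, 4, 6, 14, 13, 12, 17, 2, 0, 18, 8, 3, 11, 16, 1, 10]
i: (SA[i-1],SA[i]) lcp shared
  1: (5,7) 1 'a'
  2: (7,15) 2 'ac'
  3: (15,9) 2 'ac'
  4: (9,4) 0 ''
  5: (4,6) 2 'ba'
  6: (6,14) 3 'bac'
  7: (14,13) 1 'b'
  8: (13,12) 2 'bb'
  9: (12,17) 1 'b'
  10: (17,2) 2 'bc'
  11: (2,0) 3 'bcb'
  12: (0,18) 0 ''
  13: (18,8) 1 'c'
  14: (8,3) 1 'c'
  15: (3,11) 2 'cb'
  16: (11,16) 2 'cb'
  17: (16,1) 3 'cbc'
  18: (1,10) 1 'c'

n(n+1)/2 = 19·20/2 = 190
Σ LCP = 0 + 1 + 2 + 2 + 0 + 2 + 3 + 1 + 2 + 1 + 2 + 3 + 0 + 1 + 1 + 2 + 2 + 3 + 1 = 29
distinct = 190 − 29 = 161

161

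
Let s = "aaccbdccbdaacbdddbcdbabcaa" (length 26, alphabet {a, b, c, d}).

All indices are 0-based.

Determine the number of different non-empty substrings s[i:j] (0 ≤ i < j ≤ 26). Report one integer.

313

rank | idx | suffix
   0 |  25 | a
   1 |  24 | aa
   2 |  10 | aacbdddbcdbabcaa
   3 |   0 | aaccbdccbdaacbdddbcdbabcaa
   4 |  21 | abcaa
   5 |  11 | acbdddbcdbabcaa
   6 |   1 | accbdccbdaacbdddbcdbabcaa
   7 |  20 | babcaa
   8 |  22 | bcaa
   9 |  17 | bcdbabcaa
  10 |   8 | bdaacbdddbcdbabcaa
  11 |   4 | bdccbdaacbdddbcdbabcaa
  12 |  13 | bdddbcdbabcaa
  13 |  23 | caa
  14 |   7 | cbdaacbdddbcdbabcaa
  15 |   3 | cbdccbdaacbdddbcdbabcaa
  16 |  12 | cbdddbcdbabcaa
  17 |   6 | ccbdaacbdddbcdbabcaa
  18 |   2 | ccbdccbdaacbdddbcdbabcaa
  19 |  18 | cdbabcaa
  20 |   9 | daacbdddbcdbabcaa
  21 |  19 | dbabcaa
  22 |  16 | dbcdbabcaa
  23 |   5 | dccbdaacbdddbcdbabcaa
  24 |  15 | ddbcdbabcaa
  25 |  14 | dddbcdbabcaa

SA = [25, 24, 10, 0, 21, 11, 1, 20, 22, 17, 8, 4, 13, 23, 7, 3, 12, 6, 2, 18, 9, 19, 16, 5, 15, 14]
[i] adj suffixes → lcp
  [1] 25/24 → 1 ('a')
  [2] 24/10 → 2 ('aa')
  [3] 10/0 → 3 ('aac')
  [4] 0/21 → 1 ('a')
  [5] 21/11 → 1 ('a')
  [6] 11/1 → 2 ('ac')
  [7] 1/20 → 0 ('')
  [8] 20/22 → 1 ('b')
  [9] 22/17 → 2 ('bc')
  [10] 17/8 → 1 ('b')
  [11] 8/4 → 2 ('bd')
  [12] 4/13 → 2 ('bd')
  [13] 13/23 → 0 ('')
  [14] 23/7 → 1 ('c')
  [15] 7/3 → 3 ('cbd')
  [16] 3/12 → 3 ('cbd')
  [17] 12/6 → 1 ('c')
  [18] 6/2 → 4 ('ccbd')
  [19] 2/18 → 1 ('c')
  [20] 18/9 → 0 ('')
  [21] 9/19 → 1 ('d')
  [22] 19/16 → 2 ('db')
  [23] 16/5 → 1 ('d')
  [24] 5/15 → 1 ('d')
  [25] 15/14 → 2 ('dd')

n(n+1)/2 = 26·27/2 = 351
Σ LCP = 0 + 1 + 2 + 3 + 1 + 1 + 2 + 0 + 1 + 2 + 1 + 2 + 2 + 0 + 1 + 3 + 3 + 1 + 4 + 1 + 0 + 1 + 2 + 1 + 1 + 2 = 38
distinct = 351 − 38 = 313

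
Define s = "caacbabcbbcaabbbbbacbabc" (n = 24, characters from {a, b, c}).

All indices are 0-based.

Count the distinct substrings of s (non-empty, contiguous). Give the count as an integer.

250

rank→(start, suffix):
  0 → (11, 'aabbbbbacbabc')
  1 → (1, 'aacbabcbbcaabbbbbacbabc')
  2 → (12, 'abbbbbacbabc')
  3 → (21, 'abc')
  4 → (5, 'abcbbcaabbbbbacbabc')
  5 → (18, 'acbabc')
  6 → (2, 'acbabcbbcaabbbbbacbabc')
  7 → (20, 'babc')
  8 → (4, 'babcbbcaabbbbbacbabc')
  9 → (17, 'bacbabc')
  10 → (16, 'bbacbabc')
  11 → (15, 'bbbacbabc')
  12 → (14, 'bbbbacbabc')
  13 → (13, 'bbbbbacbabc')
  14 → (8, 'bbcaabbbbbacbabc')
  15 → (22, 'bc')
  16 → (9, 'bcaabbbbbacbabc')
  17 → (6, 'bcbbcaabbbbbacbabc')
  18 → (23, 'c')
  19 → (10, 'caabbbbbacbabc')
  20 → (0, 'caacbabcbbcaabbbbbacbabc')
  21 → (19, 'cbabc')
  22 → (3, 'cbabcbbcaabbbbbacbabc')
  23 → (7, 'cbbcaabbbbbacbabc')

SA = [11, 1, 12, 21, 5, 18, 2, 20, 4, 17, 16, 15, 14, 13, 8, 22, 9, 6, 23, 10, 0, 19, 3, 7]
rank  pair      lcp
   1  s[11:],s[1:]  2  'aa'
   2  s[1:],s[12:]  1  'a'
   3  s[12:],s[21:]  2  'ab'
   4  s[21:],s[5:]  3  'abc'
   5  s[5:],s[18:]  1  'a'
   6  s[18:],s[2:]  6  'acbabc'
   7  s[2:],s[20:]  0  ''
   8  s[20:],s[4:]  4  'babc'
   9  s[4:],s[17:]  2  'ba'
  10  s[17:],s[16:]  1  'b'
  11  s[16:],s[15:]  2  'bb'
  12  s[15:],s[14:]  3  'bbb'
  13  s[14:],s[13:]  4  'bbbb'
  14  s[13:],s[8:]  2  'bb'
  15  s[8:],s[22:]  1  'b'
  16  s[22:],s[9:]  2  'bc'
  17  s[9:],s[6:]  2  'bc'
  18  s[6:],s[23:]  0  ''
  19  s[23:],s[10:]  1  'c'
  20  s[10:],s[0:]  3  'caa'
  21  s[0:],s[19:]  1  'c'
  22  s[19:],s[3:]  5  'cbabc'
  23  s[3:],s[7:]  2  'cb'

n(n+1)/2 = 24·25/2 = 300
Σ LCP = 0 + 2 + 1 + 2 + 3 + 1 + 6 + 0 + 4 + 2 + 1 + 2 + 3 + 4 + 2 + 1 + 2 + 2 + 0 + 1 + 3 + 1 + 5 + 2 = 50
distinct = 300 − 50 = 250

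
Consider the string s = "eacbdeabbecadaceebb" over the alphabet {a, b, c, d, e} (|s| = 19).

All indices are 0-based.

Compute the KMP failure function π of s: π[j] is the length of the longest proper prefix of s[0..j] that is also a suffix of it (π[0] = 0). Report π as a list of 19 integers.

[0, 0, 0, 0, 0, 1, 2, 0, 0, 1, 0, 0, 0, 0, 0, 1, 1, 0, 0]

π[0] = 0
j=1 s[j]='a': π[1]=0 (border '')
j=2 s[j]='c': π[2]=0 (border '')
j=3 s[j]='b': π[3]=0 (border '')
j=4 s[j]='d': π[4]=0 (border '')
j=5 s[j]='e': π[5]=1 (border 'e')
j=6 s[j]='a': π[6]=2 (border 'ea')
j=7 s[j]='b': k: 2→0; π[7]=0 (border '')
j=8 s[j]='b': π[8]=0 (border '')
j=9 s[j]='e': π[9]=1 (border 'e')
j=10 s[j]='c': k: 1→0; π[10]=0 (border '')
j=11 s[j]='a': π[11]=0 (border '')
j=12 s[j]='d': π[12]=0 (border '')
j=13 s[j]='a': π[13]=0 (border '')
j=14 s[j]='c': π[14]=0 (border '')
j=15 s[j]='e': π[15]=1 (border 'e')
j=16 s[j]='e': k: 1→0; π[16]=1 (border 'e')
j=17 s[j]='b': k: 1→0; π[17]=0 (border '')
j=18 s[j]='b': π[18]=0 (border '')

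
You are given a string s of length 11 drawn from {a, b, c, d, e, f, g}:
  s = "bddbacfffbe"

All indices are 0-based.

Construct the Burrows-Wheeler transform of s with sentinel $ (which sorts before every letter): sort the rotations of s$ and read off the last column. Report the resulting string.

rank  rotation      last
    0  $bddbacfffbe  e
    1  acfffbe$bddb  b
    2  bacfffbe$bdd  d
    3  bddbacfffbe$  $
    4  be$bddbacfff  f
    5  cfffbe$bddba  a
    6  dbacfffbe$bd  d
    7  ddbacfffbe$b  b
    8  e$bddbacfffb  b
    9  fbe$bddbacff  f
   10  ffbe$bddbacf  f
   11  fffbe$bddbac  c

ebd$fadbbffc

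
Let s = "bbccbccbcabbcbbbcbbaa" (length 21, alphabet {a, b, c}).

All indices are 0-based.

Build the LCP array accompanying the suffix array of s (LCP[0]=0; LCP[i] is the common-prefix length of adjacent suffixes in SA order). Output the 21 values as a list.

[0, 1, 1, 0, 1, 2, 2, 5, 3, 1, 2, 4, 2, 5, 0, 1, 3, 2, 3, 1, 4]

rank | idx | suffix
   0 |  20 | a
   1 |  19 | aa
   2 |   9 | abbcbbbcbbaa
   3 |  18 | baa
   4 |  17 | bbaa
   5 |  13 | bbbcbbaa
   6 |  14 | bbcbbaa
   7 |  10 | bbcbbbcbbaa
   8 |   0 | bbccbccbcabbcbbbcbbaa
   9 |   7 | bcabbcbbbcbbaa
  10 |  15 | bcbbaa
  11 |  11 | bcbbbcbbaa
  12 |   4 | bccbcabbcbbbcbbaa
  13 |   1 | bccbccbcabbcbbbcbbaa
  14 |   8 | cabbcbbbcbbaa
  15 |  16 | cbbaa
  16 |  12 | cbbbcbbaa
  17 |   6 | cbcabbcbbbcbbaa
  18 |   3 | cbccbcabbcbbbcbbaa
  19 |   5 | ccbcabbcbbbcbbaa
  20 |   2 | ccbccbcabbcbbbcbbaa

SA = [20, 19, 9, 18, 17, 13, 14, 10, 0, 7, 15, 11, 4, 1, 8, 16, 12, 6, 3, 5, 2]
i: (SA[i-1],SA[i]) lcp shared
  1: (20,19) 1 'a'
  2: (19,9) 1 'a'
  3: (9,18) 0 ''
  4: (18,17) 1 'b'
  5: (17,13) 2 'bb'
  6: (13,14) 2 'bb'
  7: (14,10) 5 'bbcbb'
  8: (10,0) 3 'bbc'
  9: (0,7) 1 'b'
  10: (7,15) 2 'bc'
  11: (15,11) 4 'bcbb'
  12: (11,4) 2 'bc'
  13: (4,1) 5 'bccbc'
  14: (1,8) 0 ''
  15: (8,16) 1 'c'
  16: (16,12) 3 'cbb'
  17: (12,6) 2 'cb'
  18: (6,3) 3 'cbc'
  19: (3,5) 1 'c'
  20: (5,2) 4 'ccbc'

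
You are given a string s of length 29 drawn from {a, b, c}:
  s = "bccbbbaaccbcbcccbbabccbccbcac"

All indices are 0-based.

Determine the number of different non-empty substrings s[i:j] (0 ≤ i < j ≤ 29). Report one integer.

371

sorted suffixes:
  #0 SA[0]=6  'aaccbcbcccbbabccbccbcac'
  #1 SA[1]=18  'abccbccbcac'
  #2 SA[2]=27  'ac'
  #3 SA[3]=7  'accbcbcccbbabccbccbcac'
  #4 SA[4]=5  'baaccbcbcccbbabccbccbcac'
  #5 SA[5]=17  'babccbccbcac'
  #6 SA[6]=4  'bbaaccbcbcccbbabccbccbcac'
  #7 SA[7]=16  'bbabccbccbcac'
  #8 SA[8]=3  'bbbaaccbcbcccbbabccbccbcac'
  #9 SA[9]=25  'bcac'
  #10 SA[10]=10  'bcbcccbbabccbccbcac'
  #11 SA[11]=0  'bccbbbaaccbcbcccbbabccbccbcac'
  #12 SA[12]=22  'bccbcac'
  #13 SA[13]=19  'bccbccbcac'
  #14 SA[14]=12  'bcccbbabccbccbcac'
  #15 SA[15]=28  'c'
  #16 SA[16]=26  'cac'
  #17 SA[17]=15  'cbbabccbccbcac'
  #18 SA[18]=2  'cbbbaaccbcbcccbbabccbccbcac'
  #19 SA[19]=24  'cbcac'
  #20 SA[20]=9  'cbcbcccbbabccbccbcac'
  #21 SA[21]=21  'cbccbcac'
  #22 SA[22]=11  'cbcccbbabccbccbcac'
  #23 SA[23]=14  'ccbbabccbccbcac'
  #24 SA[24]=1  'ccbbbaaccbcbcccbbabccbccbcac'
  #25 SA[25]=23  'ccbcac'
  #26 SA[26]=8  'ccbcbcccbbabccbccbcac'
  #27 SA[27]=20  'ccbccbcac'
  #28 SA[28]=13  'cccbbabccbccbcac'

SA = [6, 18, 27, 7, 5, 17, 4, 16, 3, 25, 10, 0, 22, 19, 12, 28, 26, 15, 2, 24, 9, 21, 11, 14, 1, 23, 8, 20, 13]
[i] adj suffixes → lcp
  [1] 6/18 → 1 ('a')
  [2] 18/27 → 1 ('a')
  [3] 27/7 → 2 ('ac')
  [4] 7/5 → 0 ('')
  [5] 5/17 → 2 ('ba')
  [6] 17/4 → 1 ('b')
  [7] 4/16 → 3 ('bba')
  [8] 16/3 → 2 ('bb')
  [9] 3/25 → 1 ('b')
  [10] 25/10 → 2 ('bc')
  [11] 10/0 → 2 ('bc')
  [12] 0/22 → 4 ('bccb')
  [13] 22/19 → 5 ('bccbc')
  [14] 19/12 → 3 ('bcc')
  [15] 12/28 → 0 ('')
  [16] 28/26 → 1 ('c')
  [17] 26/15 → 1 ('c')
  [18] 15/2 → 3 ('cbb')
  [19] 2/24 → 2 ('cb')
  [20] 24/9 → 3 ('cbc')
  [21] 9/21 → 3 ('cbc')
  [22] 21/11 → 4 ('cbcc')
  [23] 11/14 → 1 ('c')
  [24] 14/1 → 4 ('ccbb')
  [25] 1/23 → 3 ('ccb')
  [26] 23/8 → 4 ('ccbc')
  [27] 8/20 → 4 ('ccbc')
  [28] 20/13 → 2 ('cc')

n(n+1)/2 = 29·30/2 = 435
Σ LCP = 0 + 1 + 1 + 2 + 0 + 2 + 1 + 3 + 2 + 1 + 2 + 2 + 4 + 5 + 3 + 0 + 1 + 1 + 3 + 2 + 3 + 3 + 4 + 1 + 4 + 3 + 4 + 4 + 2 = 64
distinct = 435 − 64 = 371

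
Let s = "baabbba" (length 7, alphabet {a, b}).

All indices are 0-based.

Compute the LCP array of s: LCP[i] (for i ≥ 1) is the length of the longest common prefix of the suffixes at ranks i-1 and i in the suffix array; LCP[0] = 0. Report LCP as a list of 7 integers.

[0, 1, 1, 0, 2, 1, 2]

sorted suffixes:
  #0 SA[0]=6  'a'
  #1 SA[1]=1  'aabbba'
  #2 SA[2]=2  'abbba'
  #3 SA[3]=5  'ba'
  #4 SA[4]=0  'baabbba'
  #5 SA[5]=4  'bba'
  #6 SA[6]=3  'bbba'

SA = [6, 1, 2, 5, 0, 4, 3]
[i] adj suffixes → lcp
  [1] 6/1 → 1 ('a')
  [2] 1/2 → 1 ('a')
  [3] 2/5 → 0 ('')
  [4] 5/0 → 2 ('ba')
  [5] 0/4 → 1 ('b')
  [6] 4/3 → 2 ('bb')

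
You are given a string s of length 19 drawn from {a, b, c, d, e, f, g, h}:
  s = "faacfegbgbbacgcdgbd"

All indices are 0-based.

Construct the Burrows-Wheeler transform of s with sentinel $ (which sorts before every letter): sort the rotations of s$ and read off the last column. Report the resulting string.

rank  rotation              last
    0  $faacfegbgbbacgcdgbd  d
    1  aacfegbgbbacgcdgbd$f  f
    2  acfegbgbbacgcdgbd$fa  a
    3  acgcdgbd$faacfegbgbb  b
    4  bacgcdgbd$faacfegbgb  b
    5  bbacgcdgbd$faacfegbg  g
    6  bd$faacfegbgbbacgcdg  g
    7  bgbbacgcdgbd$faacfeg  g
    8  cdgbd$faacfegbgbbacg  g
    9  cfegbgbbacgcdgbd$faa  a
   10  cgcdgbd$faacfegbgbba  a
   11  d$faacfegbgbbacgcdgb  b
   12  dgbd$faacfegbgbbacgc  c
   13  egbgbbacgcdgbd$faacf  f
   14  faacfegbgbbacgcdgbd$  $
   15  fegbgbbacgcdgbd$faac  c
   16  gbbacgcdgbd$faacfegb  b
   17  gbd$faacfegbgbbacgcd  d
   18  gbgbbacgcdgbd$faacfe  e
   19  gcdgbd$faacfegbgbbac  c

dfabbggggaabcf$cbdec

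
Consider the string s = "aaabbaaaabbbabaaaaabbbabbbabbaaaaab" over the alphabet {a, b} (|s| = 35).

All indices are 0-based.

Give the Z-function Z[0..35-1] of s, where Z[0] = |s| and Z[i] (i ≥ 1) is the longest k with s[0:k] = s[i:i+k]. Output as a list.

Z[0]=35
i=1: i≥r, start 0; Z[1]=2 scan→box=[1,3)
i=2: min(r-i=1, Z[1]=2)=1; Z[2]=1
i=3: i≥r, start 0; Z[3]=0
i=4: i≥r, start 0; Z[4]=0
i=5: i≥r, start 0; Z[5]=3 scan→box=[5,8)
i=6: min(r-i=2, Z[1]=2)=2; Z[6]=5 scan→box=[6,11)
i=7: min(r-i=4, Z[1]=2)=2; Z[7]=2
i=8: min(r-i=3, Z[2]=1)=1; Z[8]=1
i=9: min(r-i=2, Z[3]=0)=0; Z[9]=0
i=10: min(r-i=1, Z[4]=0)=0; Z[10]=0
i=11: i≥r, start 0; Z[11]=0
i=12: i≥r, start 0; Z[12]=1 scan→box=[12,13)
i=13: i≥r, start 0; Z[13]=0
i=14: i≥r, start 0; Z[14]=3 scan→box=[14,17)
i=15: min(r-i=2, Z[1]=2)=2; Z[15]=3 scan→box=[15,18)
i=16: min(r-i=2, Z[1]=2)=2; Z[16]=5 scan→box=[16,21)
i=17: min(r-i=4, Z[1]=2)=2; Z[17]=2
i=18: min(r-i=3, Z[2]=1)=1; Z[18]=1
i=19: min(r-i=2, Z[3]=0)=0; Z[19]=0
i=20: min(r-i=1, Z[4]=0)=0; Z[20]=0
i=21: i≥r, start 0; Z[21]=0
i=22: i≥r, start 0; Z[22]=1 scan→box=[22,23)
i=23: i≥r, start 0; Z[23]=0
i=24: i≥r, start 0; Z[24]=0
i=25: i≥r, start 0; Z[25]=0
i=26: i≥r, start 0; Z[26]=1 scan→box=[26,27)
i=27: i≥r, start 0; Z[27]=0
i=28: i≥r, start 0; Z[28]=0
i=29: i≥r, start 0; Z[29]=3 scan→box=[29,32)
i=30: min(r-i=2, Z[1]=2)=2; Z[30]=3 scan→box=[30,33)
i=31: min(r-i=2, Z[1]=2)=2; Z[31]=4 scan→box=[31,35)
i=32: min(r-i=3, Z[1]=2)=2; Z[32]=2
i=33: min(r-i=2, Z[2]=1)=1; Z[33]=1
i=34: min(r-i=1, Z[3]=0)=0; Z[34]=0

[35, 2, 1, 0, 0, 3, 5, 2, 1, 0, 0, 0, 1, 0, 3, 3, 5, 2, 1, 0, 0, 0, 1, 0, 0, 0, 1, 0, 0, 3, 3, 4, 2, 1, 0]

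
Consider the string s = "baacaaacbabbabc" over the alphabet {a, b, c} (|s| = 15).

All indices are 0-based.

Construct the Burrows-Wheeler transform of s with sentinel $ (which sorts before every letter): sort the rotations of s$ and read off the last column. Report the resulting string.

ccbabbaa$cbaabaa

rank  rotation          last
    0  $baacaaacbabbabc  c
    1  aaacbabbabc$baac  c
    2  aacaaacbabbabc$b  b
    3  aacbabbabc$baaca  a
    4  abbabc$baacaaacb  b
    5  abc$baacaaacbabb  b
    6  acaaacbabbabc$ba  a
    7  acbabbabc$baacaa  a
    8  baacaaacbabbabc$  $
    9  babbabc$baacaaac  c
   10  babc$baacaaacbab  b
   11  bbabc$baacaaacba  a
   12  bc$baacaaacbabba  a
   13  c$baacaaacbabbab  b
   14  caaacbabbabc$baa  a
   15  cbabbabc$baacaaa  a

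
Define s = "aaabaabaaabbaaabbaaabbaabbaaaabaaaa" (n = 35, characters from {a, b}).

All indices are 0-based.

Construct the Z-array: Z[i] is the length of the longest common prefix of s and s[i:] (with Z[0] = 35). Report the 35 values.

[35, 2, 1, 0, 2, 1, 0, 4, 2, 1, 0, 0, 4, 2, 1, 0, 0, 4, 2, 1, 0, 0, 2, 1, 0, 0, 3, 6, 2, 1, 0, 3, 3, 2, 1]

Z[0]=35
i=1: fresh scan; Z[1]=2 scan→box=[1,3)
i=2: min(r-i=1, Z[1]=2)=1; Z[2]=1
i=3: fresh scan; Z[3]=0
i=4: fresh scan; Z[4]=2 scan→box=[4,6)
i=5: min(r-i=1, Z[1]=2)=1; Z[5]=1
i=6: fresh scan; Z[6]=0
i=7: fresh scan; Z[7]=4 scan→box=[7,11)
i=8: min(r-i=3, Z[1]=2)=2; Z[8]=2
i=9: min(r-i=2, Z[2]=1)=1; Z[9]=1
i=10: min(r-i=1, Z[3]=0)=0; Z[10]=0
i=11: fresh scan; Z[11]=0
i=12: fresh scan; Z[12]=4 scan→box=[12,16)
i=13: min(r-i=3, Z[1]=2)=2; Z[13]=2
i=14: min(r-i=2, Z[2]=1)=1; Z[14]=1
i=15: min(r-i=1, Z[3]=0)=0; Z[15]=0
i=16: fresh scan; Z[16]=0
i=17: fresh scan; Z[17]=4 scan→box=[17,21)
i=18: min(r-i=3, Z[1]=2)=2; Z[18]=2
i=19: min(r-i=2, Z[2]=1)=1; Z[19]=1
i=20: min(r-i=1, Z[3]=0)=0; Z[20]=0
i=21: fresh scan; Z[21]=0
i=22: fresh scan; Z[22]=2 scan→box=[22,24)
i=23: min(r-i=1, Z[1]=2)=1; Z[23]=1
i=24: fresh scan; Z[24]=0
i=25: fresh scan; Z[25]=0
i=26: fresh scan; Z[26]=3 scan→box=[26,29)
i=27: min(r-i=2, Z[1]=2)=2; Z[27]=6 scan→box=[27,33)
i=28: min(r-i=5, Z[1]=2)=2; Z[28]=2
i=29: min(r-i=4, Z[2]=1)=1; Z[29]=1
i=30: min(r-i=3, Z[3]=0)=0; Z[30]=0
i=31: min(r-i=2, Z[4]=2)=2; Z[31]=3 scan→box=[31,34)
i=32: min(r-i=2, Z[1]=2)=2; Z[32]=3 scan→box=[32,35)
i=33: min(r-i=2, Z[1]=2)=2; Z[33]=2
i=34: min(r-i=1, Z[2]=1)=1; Z[34]=1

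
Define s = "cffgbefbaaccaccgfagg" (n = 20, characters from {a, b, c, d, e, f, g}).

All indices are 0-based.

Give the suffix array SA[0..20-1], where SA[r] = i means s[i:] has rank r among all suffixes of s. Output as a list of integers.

rank→(start, suffix):
  0 → (8, 'aaccaccgfagg')
  1 → (9, 'accaccgfagg')
  2 → (12, 'accgfagg')
  3 → (17, 'agg')
  4 → (7, 'baaccaccgfagg')
  5 → (4, 'befbaaccaccgfagg')
  6 → (11, 'caccgfagg')
  7 → (10, 'ccaccgfagg')
  8 → (13, 'ccgfagg')
  9 → (0, 'cffgbefbaaccaccgfagg')
  10 → (14, 'cgfagg')
  11 → (5, 'efbaaccaccgfagg')
  12 → (16, 'fagg')
  13 → (6, 'fbaaccaccgfagg')
  14 → (1, 'ffgbefbaaccaccgfagg')
  15 → (2, 'fgbefbaaccaccgfagg')
  16 → (19, 'g')
  17 → (3, 'gbefbaaccaccgfagg')
  18 → (15, 'gfagg')
  19 → (18, 'gg')

[8, 9, 12, 17, 7, 4, 11, 10, 13, 0, 14, 5, 16, 6, 1, 2, 19, 3, 15, 18]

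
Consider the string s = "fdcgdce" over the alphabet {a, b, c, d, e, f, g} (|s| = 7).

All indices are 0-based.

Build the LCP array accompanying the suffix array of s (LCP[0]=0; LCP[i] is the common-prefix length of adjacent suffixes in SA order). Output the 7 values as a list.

rank | idx | suffix
   0 |   5 | ce
   1 |   2 | cgdce
   2 |   4 | dce
   3 |   1 | dcgdce
   4 |   6 | e
   5 |   0 | fdcgdce
   6 |   3 | gdce

SA = [5, 2, 4, 1, 6, 0, 3]
[i] adj suffixes → lcp
  [1] 5/2 → 1 ('c')
  [2] 2/4 → 0 ('')
  [3] 4/1 → 2 ('dc')
  [4] 1/6 → 0 ('')
  [5] 6/0 → 0 ('')
  [6] 0/3 → 0 ('')

[0, 1, 0, 2, 0, 0, 0]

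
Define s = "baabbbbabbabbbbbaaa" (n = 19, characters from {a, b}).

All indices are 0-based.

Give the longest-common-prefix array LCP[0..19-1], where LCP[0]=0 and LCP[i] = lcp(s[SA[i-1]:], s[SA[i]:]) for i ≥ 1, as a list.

rank→(start, suffix):
  0 → (18, 'a')
  1 → (17, 'aa')
  2 → (16, 'aaa')
  3 → (1, 'aabbbbabbabbbbbaaa')
  4 → (7, 'abbabbbbbaaa')
  5 → (2, 'abbbbabbabbbbbaaa')
  6 → (10, 'abbbbbaaa')
  7 → (15, 'baaa')
  8 → (0, 'baabbbbabbabbbbbaaa')
  9 → (6, 'babbabbbbbaaa')
  10 → (9, 'babbbbbaaa')
  11 → (14, 'bbaaa')
  12 → (5, 'bbabbabbbbbaaa')
  13 → (8, 'bbabbbbbaaa')
  14 → (13, 'bbbaaa')
  15 → (4, 'bbbabbabbbbbaaa')
  16 → (12, 'bbbbaaa')
  17 → (3, 'bbbbabbabbbbbaaa')
  18 → (11, 'bbbbbaaa')

SA = [18, 17, 16, 1, 7, 2, 10, 15, 0, 6, 9, 14, 5, 8, 13, 4, 12, 3, 11]
[i] adj suffixes → lcp
  [1] 18/17 → 1 ('a')
  [2] 17/16 → 2 ('aa')
  [3] 16/1 → 2 ('aa')
  [4] 1/7 → 1 ('a')
  [5] 7/2 → 3 ('abb')
  [6] 2/10 → 5 ('abbbb')
  [7] 10/15 → 0 ('')
  [8] 15/0 → 3 ('baa')
  [9] 0/6 → 2 ('ba')
  [10] 6/9 → 4 ('babb')
  [11] 9/14 → 1 ('b')
  [12] 14/5 → 3 ('bba')
  [13] 5/8 → 5 ('bbabb')
  [14] 8/13 → 2 ('bb')
  [15] 13/4 → 4 ('bbba')
  [16] 4/12 → 3 ('bbb')
  [17] 12/3 → 5 ('bbbba')
  [18] 3/11 → 4 ('bbbb')

[0, 1, 2, 2, 1, 3, 5, 0, 3, 2, 4, 1, 3, 5, 2, 4, 3, 5, 4]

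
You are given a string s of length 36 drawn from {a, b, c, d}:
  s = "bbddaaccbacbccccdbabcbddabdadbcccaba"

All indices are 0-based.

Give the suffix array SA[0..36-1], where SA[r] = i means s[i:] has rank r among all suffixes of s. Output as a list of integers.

rank | idx | suffix
   0 |  35 | a
   1 |   4 | aaccbacbccccdbabcbddabdadbcccaba
   2 |  33 | aba
   3 |  18 | abcbddabdadbcccaba
   4 |  24 | abdadbcccaba
   5 |   9 | acbccccdbabcbddabdadbcccaba
   6 |   5 | accbacbccccdbabcbddabdadbcccaba
   7 |  27 | adbcccaba
   8 |  34 | ba
   9 |  17 | babcbddabdadbcccaba
  10 |   8 | bacbccccdbabcbddabdadbcccaba
  11 |   0 | bbddaaccbacbccccdbabcbddabdadbcccaba
  12 |  19 | bcbddabdadbcccaba
  13 |  29 | bcccaba
  14 |  11 | bccccdbabcbddabdadbcccaba
  15 |  25 | bdadbcccaba
  16 |   1 | bddaaccbacbccccdbabcbddabdadbcccaba
  17 |  21 | bddabdadbcccaba
  18 |  32 | caba
  19 |   7 | cbacbccccdbabcbddabdadbcccaba
  20 |  10 | cbccccdbabcbddabdadbcccaba
  21 |  20 | cbddabdadbcccaba
  22 |  31 | ccaba
  23 |   6 | ccbacbccccdbabcbddabdadbcccaba
  24 |  30 | cccaba
  25 |  12 | ccccdbabcbddabdadbcccaba
  26 |  13 | cccdbabcbddabdadbcccaba
  27 |  14 | ccdbabcbddabdadbcccaba
  28 |  15 | cdbabcbddabdadbcccaba
  29 |   3 | daaccbacbccccdbabcbddabdadbcccaba
  30 |  23 | dabdadbcccaba
  31 |  26 | dadbcccaba
  32 |  16 | dbabcbddabdadbcccaba
  33 |  28 | dbcccaba
  34 |   2 | ddaaccbacbccccdbabcbddabdadbcccaba
  35 |  22 | ddabdadbcccaba

[35, 4, 33, 18, 24, 9, 5, 27, 34, 17, 8, 0, 19, 29, 11, 25, 1, 21, 32, 7, 10, 20, 31, 6, 30, 12, 13, 14, 15, 3, 23, 26, 16, 28, 2, 22]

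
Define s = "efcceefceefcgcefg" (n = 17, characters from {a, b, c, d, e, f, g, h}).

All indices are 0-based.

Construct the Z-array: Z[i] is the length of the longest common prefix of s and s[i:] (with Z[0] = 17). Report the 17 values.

[17, 0, 0, 0, 1, 3, 0, 0, 1, 3, 0, 0, 0, 0, 2, 0, 0]

Z[0]=17
i=1: outside box; Z[1]=0
i=2: outside box; Z[2]=0
i=3: outside box; Z[3]=0
i=4: outside box; Z[4]=1 grow→box=[4,5)
i=5: outside box; Z[5]=3 grow→box=[5,8)
i=6: min(r-i=2, Z[1]=0)=0; Z[6]=0
i=7: min(r-i=1, Z[2]=0)=0; Z[7]=0
i=8: outside box; Z[8]=1 grow→box=[8,9)
i=9: outside box; Z[9]=3 grow→box=[9,12)
i=10: min(r-i=2, Z[1]=0)=0; Z[10]=0
i=11: min(r-i=1, Z[2]=0)=0; Z[11]=0
i=12: outside box; Z[12]=0
i=13: outside box; Z[13]=0
i=14: outside box; Z[14]=2 grow→box=[14,16)
i=15: min(r-i=1, Z[1]=0)=0; Z[15]=0
i=16: outside box; Z[16]=0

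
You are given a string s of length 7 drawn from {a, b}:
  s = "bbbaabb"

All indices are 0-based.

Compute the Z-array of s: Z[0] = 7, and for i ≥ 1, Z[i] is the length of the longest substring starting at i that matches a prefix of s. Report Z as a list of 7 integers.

[7, 2, 1, 0, 0, 2, 1]

Z[0]=7
i=1: i≥r, start 0; Z[1]=2 scan→box=[1,3)
i=2: min(r-i=1, Z[1]=2)=1; Z[2]=1
i=3: i≥r, start 0; Z[3]=0
i=4: i≥r, start 0; Z[4]=0
i=5: i≥r, start 0; Z[5]=2 scan→box=[5,7)
i=6: min(r-i=1, Z[1]=2)=1; Z[6]=1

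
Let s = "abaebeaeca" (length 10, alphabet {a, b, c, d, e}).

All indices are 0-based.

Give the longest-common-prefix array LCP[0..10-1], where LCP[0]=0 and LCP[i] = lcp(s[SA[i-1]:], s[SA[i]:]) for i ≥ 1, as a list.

rank | idx | suffix
   0 |   9 | a
   1 |   0 | abaebeaeca
   2 |   2 | aebeaeca
   3 |   6 | aeca
   4 |   1 | baebeaeca
   5 |   4 | beaeca
   6 |   8 | ca
   7 |   5 | eaeca
   8 |   3 | ebeaeca
   9 |   7 | eca

SA = [9, 0, 2, 6, 1, 4, 8, 5, 3, 7]
[i] adj suffixes → lcp
  [1] 9/0 → 1 ('a')
  [2] 0/2 → 1 ('a')
  [3] 2/6 → 2 ('ae')
  [4] 6/1 → 0 ('')
  [5] 1/4 → 1 ('b')
  [6] 4/8 → 0 ('')
  [7] 8/5 → 0 ('')
  [8] 5/3 → 1 ('e')
  [9] 3/7 → 1 ('e')

[0, 1, 1, 2, 0, 1, 0, 0, 1, 1]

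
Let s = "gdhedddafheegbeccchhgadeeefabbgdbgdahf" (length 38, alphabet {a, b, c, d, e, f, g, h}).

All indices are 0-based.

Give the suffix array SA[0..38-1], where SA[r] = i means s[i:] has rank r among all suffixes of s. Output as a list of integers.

rank→(start, suffix):
  0 → (27, 'abbgdbgdahf')
  1 → (21, 'adeeefabbgdbgdahf')
  2 → (7, 'afheegbeccchhgadeeefabbgdbgdahf')
  3 → (35, 'ahf')
  4 → (28, 'bbgdbgdahf')
  5 → (13, 'beccchhgadeeefabbgdbgdahf')
  6 → (32, 'bgdahf')
  7 → (29, 'bgdbgdahf')
  8 → (15, 'ccchhgadeeefabbgdbgdahf')
  9 → (16, 'cchhgadeeefabbgdbgdahf')
  10 → (17, 'chhgadeeefabbgdbgdahf')
  11 → (6, 'dafheegbeccchhgadeeefabbgdbgdahf')
  12 → (34, 'dahf')
  13 → (31, 'dbgdahf')
  14 → (5, 'ddafheegbeccchhgadeeefabbgdbgdahf')
  15 → (4, 'dddafheegbeccchhgadeeefabbgdbgdahf')
  16 → (22, 'deeefabbgdbgdahf')
  17 → (1, 'dhedddafheegbeccchhgadeeefabbgdbgdahf')
  18 → (14, 'eccchhgadeeefabbgdbgdahf')
  19 → (3, 'edddafheegbeccchhgadeeefabbgdbgdahf')
  20 → (23, 'eeefabbgdbgdahf')
  21 → (24, 'eefabbgdbgdahf')
  22 → (10, 'eegbeccchhgadeeefabbgdbgdahf')
  23 → (25, 'efabbgdbgdahf')
  24 → (11, 'egbeccchhgadeeefabbgdbgdahf')
  25 → (37, 'f')
  26 → (26, 'fabbgdbgdahf')
  27 → (8, 'fheegbeccchhgadeeefabbgdbgdahf')
  28 → (20, 'gadeeefabbgdbgdahf')
  29 → (12, 'gbeccchhgadeeefabbgdbgdahf')
  30 → (33, 'gdahf')
  31 → (30, 'gdbgdahf')
  32 → (0, 'gdhedddafheegbeccchhgadeeefabbgdbgdahf')
  33 → (2, 'hedddafheegbeccchhgadeeefabbgdbgdahf')
  34 → (9, 'heegbeccchhgadeeefabbgdbgdahf')
  35 → (36, 'hf')
  36 → (19, 'hgadeeefabbgdbgdahf')
  37 → (18, 'hhgadeeefabbgdbgdahf')

[27, 21, 7, 35, 28, 13, 32, 29, 15, 16, 17, 6, 34, 31, 5, 4, 22, 1, 14, 3, 23, 24, 10, 25, 11, 37, 26, 8, 20, 12, 33, 30, 0, 2, 9, 36, 19, 18]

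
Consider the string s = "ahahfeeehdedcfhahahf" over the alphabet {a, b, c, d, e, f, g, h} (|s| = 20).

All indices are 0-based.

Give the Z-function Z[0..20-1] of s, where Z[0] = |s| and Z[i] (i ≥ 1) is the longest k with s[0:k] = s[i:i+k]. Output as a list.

Z[0]=20
i=1: outside box; Z[1]=0
i=2: outside box; Z[2]=2 grow→box=[2,4)
i=3: min(r-i=1, Z[1]=0)=0; Z[3]=0
i=4: outside box; Z[4]=0
i=5: outside box; Z[5]=0
i=6: outside box; Z[6]=0
i=7: outside box; Z[7]=0
i=8: outside box; Z[8]=0
i=9: outside box; Z[9]=0
i=10: outside box; Z[10]=0
i=11: outside box; Z[11]=0
i=12: outside box; Z[12]=0
i=13: outside box; Z[13]=0
i=14: outside box; Z[14]=0
i=15: outside box; Z[15]=5 grow→box=[15,20)
i=16: min(r-i=4, Z[1]=0)=0; Z[16]=0
i=17: min(r-i=3, Z[2]=2)=2; Z[17]=2
i=18: min(r-i=2, Z[3]=0)=0; Z[18]=0
i=19: min(r-i=1, Z[4]=0)=0; Z[19]=0

[20, 0, 2, 0, 0, 0, 0, 0, 0, 0, 0, 0, 0, 0, 0, 5, 0, 2, 0, 0]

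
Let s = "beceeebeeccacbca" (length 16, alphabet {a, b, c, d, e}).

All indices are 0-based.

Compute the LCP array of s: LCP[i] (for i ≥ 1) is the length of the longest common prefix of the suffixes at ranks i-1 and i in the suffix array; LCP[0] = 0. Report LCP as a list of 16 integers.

[0, 1, 0, 1, 2, 0, 2, 1, 1, 1, 0, 1, 2, 1, 2, 2]

rank | idx | suffix
   0 |  15 | a
   1 |  11 | acbca
   2 |  13 | bca
   3 |   0 | beceeebeeccacbca
   4 |   6 | beeccacbca
   5 |  14 | ca
   6 |  10 | cacbca
   7 |  12 | cbca
   8 |   9 | ccacbca
   9 |   2 | ceeebeeccacbca
  10 |   5 | ebeeccacbca
  11 |   8 | eccacbca
  12 |   1 | eceeebeeccacbca
  13 |   4 | eebeeccacbca
  14 |   7 | eeccacbca
  15 |   3 | eeebeeccacbca

SA = [15, 11, 13, 0, 6, 14, 10, 12, 9, 2, 5, 8, 1, 4, 7, 3]
[i] adj suffixes → lcp
  [1] 15/11 → 1 ('a')
  [2] 11/13 → 0 ('')
  [3] 13/0 → 1 ('b')
  [4] 0/6 → 2 ('be')
  [5] 6/14 → 0 ('')
  [6] 14/10 → 2 ('ca')
  [7] 10/12 → 1 ('c')
  [8] 12/9 → 1 ('c')
  [9] 9/2 → 1 ('c')
  [10] 2/5 → 0 ('')
  [11] 5/8 → 1 ('e')
  [12] 8/1 → 2 ('ec')
  [13] 1/4 → 1 ('e')
  [14] 4/7 → 2 ('ee')
  [15] 7/3 → 2 ('ee')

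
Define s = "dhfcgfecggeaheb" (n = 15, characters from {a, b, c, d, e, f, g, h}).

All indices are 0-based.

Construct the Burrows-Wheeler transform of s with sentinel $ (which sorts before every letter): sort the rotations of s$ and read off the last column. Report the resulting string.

beefe$ghfhggccad

rank  rotation          last
    0  $dhfcgfecggeaheb  b
    1  aheb$dhfcgfecgge  e
    2  b$dhfcgfecggeahe  e
    3  cgfecggeaheb$dhf  f
    4  cggeaheb$dhfcgfe  e
    5  dhfcgfecggeaheb$  $
    6  eaheb$dhfcgfecgg  g
    7  eb$dhfcgfecggeah  h
    8  ecggeaheb$dhfcgf  f
    9  fcgfecggeaheb$dh  h
   10  fecggeaheb$dhfcg  g
   11  geaheb$dhfcgfecg  g
   12  gfecggeaheb$dhfc  c
   13  ggeaheb$dhfcgfec  c
   14  heb$dhfcgfecggea  a
   15  hfcgfecggeaheb$d  d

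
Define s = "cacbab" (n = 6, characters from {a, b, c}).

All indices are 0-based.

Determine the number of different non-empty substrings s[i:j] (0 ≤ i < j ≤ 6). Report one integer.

18

sorted suffixes:
  #0 SA[0]=4  'ab'
  #1 SA[1]=1  'acbab'
  #2 SA[2]=5  'b'
  #3 SA[3]=3  'bab'
  #4 SA[4]=0  'cacbab'
  #5 SA[5]=2  'cbab'

SA = [4, 1, 5, 3, 0, 2]
i: (SA[i-1],SA[i]) lcp shared
  1: (4,1) 1 'a'
  2: (1,5) 0 ''
  3: (5,3) 1 'b'
  4: (3,0) 0 ''
  5: (0,2) 1 'c'

n(n+1)/2 = 6·7/2 = 21
Σ LCP = 0 + 1 + 0 + 1 + 0 + 1 = 3
distinct = 21 − 3 = 18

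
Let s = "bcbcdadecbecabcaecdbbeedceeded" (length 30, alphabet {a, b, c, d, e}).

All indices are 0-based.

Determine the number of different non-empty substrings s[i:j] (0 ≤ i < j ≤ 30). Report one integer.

427

sorted suffixes:
  #0 SA[0]=12  'abcaecdbbeedceeded'
  #1 SA[1]=5  'adecbecabcaecdbbeedceeded'
  #2 SA[2]=15  'aecdbbeedceeded'
  #3 SA[3]=19  'bbeedceeded'
  #4 SA[4]=13  'bcaecdbbeedceeded'
  #5 SA[5]=0  'bcbcdadecbecabcaecdbbeedceeded'
  #6 SA[6]=2  'bcdadecbecabcaecdbbeedceeded'
  #7 SA[7]=9  'becabcaecdbbeedceeded'
  #8 SA[8]=20  'beedceeded'
  #9 SA[9]=11  'cabcaecdbbeedceeded'
  #10 SA[10]=14  'caecdbbeedceeded'
  #11 SA[11]=1  'cbcdadecbecabcaecdbbeedceeded'
  #12 SA[12]=8  'cbecabcaecdbbeedceeded'
  #13 SA[13]=3  'cdadecbecabcaecdbbeedceeded'
  #14 SA[14]=17  'cdbbeedceeded'
  #15 SA[15]=24  'ceeded'
  #16 SA[16]=29  'd'
  #17 SA[17]=4  'dadecbecabcaecdbbeedceeded'
  #18 SA[18]=18  'dbbeedceeded'
  #19 SA[19]=23  'dceeded'
  #20 SA[20]=6  'decbecabcaecdbbeedceeded'
  #21 SA[21]=27  'ded'
  #22 SA[22]=10  'ecabcaecdbbeedceeded'
  #23 SA[23]=7  'ecbecabcaecdbbeedceeded'
  #24 SA[24]=16  'ecdbbeedceeded'
  #25 SA[25]=28  'ed'
  #26 SA[26]=22  'edceeded'
  #27 SA[27]=26  'eded'
  #28 SA[28]=21  'eedceeded'
  #29 SA[29]=25  'eeded'

SA = [12, 5, 15, 19, 13, 0, 2, 9, 20, 11, 14, 1, 8, 3, 17, 24, 29, 4, 18, 23, 6, 27, 10, 7, 16, 28, 22, 26, 21, 25]
rank  pair      lcp
   1  s[12:],s[5:]  1  'a'
   2  s[5:],s[15:]  1  'a'
   3  s[15:],s[19:]  0  ''
   4  s[19:],s[13:]  1  'b'
   5  s[13:],s[0:]  2  'bc'
   6  s[0:],s[2:]  2  'bc'
   7  s[2:],s[9:]  1  'b'
   8  s[9:],s[20:]  2  'be'
   9  s[20:],s[11:]  0  ''
  10  s[11:],s[14:]  2  'ca'
  11  s[14:],s[1:]  1  'c'
  12  s[1:],s[8:]  2  'cb'
  13  s[8:],s[3:]  1  'c'
  14  s[3:],s[17:]  2  'cd'
  15  s[17:],s[24:]  1  'c'
  16  s[24:],s[29:]  0  ''
  17  s[29:],s[4:]  1  'd'
  18  s[4:],s[18:]  1  'd'
  19  s[18:],s[23:]  1  'd'
  20  s[23:],s[6:]  1  'd'
  21  s[6:],s[27:]  2  'de'
  22  s[27:],s[10:]  0  ''
  23  s[10:],s[7:]  2  'ec'
  24  s[7:],s[16:]  2  'ec'
  25  s[16:],s[28:]  1  'e'
  26  s[28:],s[22:]  2  'ed'
  27  s[22:],s[26:]  2  'ed'
  28  s[26:],s[21:]  1  'e'
  29  s[21:],s[25:]  3  'eed'

n(n+1)/2 = 30·31/2 = 465
Σ LCP = 0 + 1 + 1 + 0 + 1 + 2 + 2 + 1 + 2 + 0 + 2 + 1 + 2 + 1 + 2 + 1 + 0 + 1 + 1 + 1 + 1 + 2 + 0 + 2 + 2 + 1 + 2 + 2 + 1 + 3 = 38
distinct = 465 − 38 = 427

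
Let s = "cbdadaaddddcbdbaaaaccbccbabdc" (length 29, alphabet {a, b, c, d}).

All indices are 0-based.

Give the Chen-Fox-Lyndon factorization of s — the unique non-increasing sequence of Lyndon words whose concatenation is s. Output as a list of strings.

emit factor 1: 'c' (i=0, period=1)
emit factor 2: 'bd' (i=1, period=2)
emit factor 3: 'ad' (i=3, period=2)
emit factor 4: 'aaddddcbdb' (i=5, period=10)
emit factor 5: 'aaaaccbccbabdc' (i=15, period=14)

["c", "bd", "ad", "aaddddcbdb", "aaaaccbccbabdc"]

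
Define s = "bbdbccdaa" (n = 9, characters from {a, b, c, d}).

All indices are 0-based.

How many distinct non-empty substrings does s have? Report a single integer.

40

rank | idx | suffix
   0 |   8 | a
   1 |   7 | aa
   2 |   0 | bbdbccdaa
   3 |   3 | bccdaa
   4 |   1 | bdbccdaa
   5 |   4 | ccdaa
   6 |   5 | cdaa
   7 |   6 | daa
   8 |   2 | dbccdaa

SA = [8, 7, 0, 3, 1, 4, 5, 6, 2]
rank  pair      lcp
   1  s[8:],s[7:]  1  'a'
   2  s[7:],s[0:]  0  ''
   3  s[0:],s[3:]  1  'b'
   4  s[3:],s[1:]  1  'b'
   5  s[1:],s[4:]  0  ''
   6  s[4:],s[5:]  1  'c'
   7  s[5:],s[6:]  0  ''
   8  s[6:],s[2:]  1  'd'

n(n+1)/2 = 9·10/2 = 45
Σ LCP = 0 + 1 + 0 + 1 + 1 + 0 + 1 + 0 + 1 = 5
distinct = 45 − 5 = 40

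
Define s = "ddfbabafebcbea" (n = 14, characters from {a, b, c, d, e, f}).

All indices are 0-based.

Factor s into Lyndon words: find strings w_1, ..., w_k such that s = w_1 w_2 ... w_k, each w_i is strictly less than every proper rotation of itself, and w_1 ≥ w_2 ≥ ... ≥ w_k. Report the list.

["ddf", "b", "abafebcbe", "a"]

emit factor 1: 'ddf' (i=0, period=3)
emit factor 2: 'b' (i=3, period=1)
emit factor 3: 'abafebcbe' (i=4, period=9)
emit factor 4: 'a' (i=13, period=1)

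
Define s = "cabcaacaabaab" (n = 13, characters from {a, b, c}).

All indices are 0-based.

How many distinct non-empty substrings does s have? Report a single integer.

73

rank→(start, suffix):
  0 → (10, 'aab')
  1 → (7, 'aabaab')
  2 → (4, 'aacaabaab')
  3 → (11, 'ab')
  4 → (8, 'abaab')
  5 → (1, 'abcaacaabaab')
  6 → (5, 'acaabaab')
  7 → (12, 'b')
  8 → (9, 'baab')
  9 → (2, 'bcaacaabaab')
  10 → (6, 'caabaab')
  11 → (3, 'caacaabaab')
  12 → (0, 'cabcaacaabaab')

SA = [10, 7, 4, 11, 8, 1, 5, 12, 9, 2, 6, 3, 0]
[i] adj suffixes → lcp
  [1] 10/7 → 3 ('aab')
  [2] 7/4 → 2 ('aa')
  [3] 4/11 → 1 ('a')
  [4] 11/8 → 2 ('ab')
  [5] 8/1 → 2 ('ab')
  [6] 1/5 → 1 ('a')
  [7] 5/12 → 0 ('')
  [8] 12/9 → 1 ('b')
  [9] 9/2 → 1 ('b')
  [10] 2/6 → 0 ('')
  [11] 6/3 → 3 ('caa')
  [12] 3/0 → 2 ('ca')

n(n+1)/2 = 13·14/2 = 91
Σ LCP = 0 + 3 + 2 + 1 + 2 + 2 + 1 + 0 + 1 + 1 + 0 + 3 + 2 = 18
distinct = 91 − 18 = 73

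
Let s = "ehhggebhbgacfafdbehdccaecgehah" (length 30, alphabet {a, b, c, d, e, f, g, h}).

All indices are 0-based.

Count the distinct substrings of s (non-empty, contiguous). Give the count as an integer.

440

sorted suffixes:
  #0 SA[0]=10  'acfafdbehdccaecgehah'
  #1 SA[1]=22  'aecgehah'
  #2 SA[2]=13  'afdbehdccaecgehah'
  #3 SA[3]=28  'ah'
  #4 SA[4]=16  'behdccaecgehah'
  #5 SA[5]=8  'bgacfafdbehdccaecgehah'
  #6 SA[6]=6  'bhbgacfafdbehdccaecgehah'
  #7 SA[7]=21  'caecgehah'
  #8 SA[8]=20  'ccaecgehah'
  #9 SA[9]=11  'cfafdbehdccaecgehah'
  #10 SA[10]=24  'cgehah'
  #11 SA[11]=15  'dbehdccaecgehah'
  #12 SA[12]=19  'dccaecgehah'
  #13 SA[13]=5  'ebhbgacfafdbehdccaecgehah'
  #14 SA[14]=23  'ecgehah'
  #15 SA[15]=26  'ehah'
  #16 SA[16]=17  'ehdccaecgehah'
  #17 SA[17]=0  'ehhggebhbgacfafdbehdccaecgehah'
  #18 SA[18]=12  'fafdbehdccaecgehah'
  #19 SA[19]=14  'fdbehdccaecgehah'
  #20 SA[20]=9  'gacfafdbehdccaecgehah'
  #21 SA[21]=4  'gebhbgacfafdbehdccaecgehah'
  #22 SA[22]=25  'gehah'
  #23 SA[23]=3  'ggebhbgacfafdbehdccaecgehah'
  #24 SA[24]=29  'h'
  #25 SA[25]=27  'hah'
  #26 SA[26]=7  'hbgacfafdbehdccaecgehah'
  #27 SA[27]=18  'hdccaecgehah'
  #28 SA[28]=2  'hggebhbgacfafdbehdccaecgehah'
  #29 SA[29]=1  'hhggebhbgacfafdbehdccaecgehah'

SA = [10, 22, 13, 28, 16, 8, 6, 21, 20, 11, 24, 15, 19, 5, 23, 26, 17, 0, 12, 14, 9, 4, 25, 3, 29, 27, 7, 18, 2, 1]
rank  pair      lcp
   1  s[10:],s[22:]  1  'a'
   2  s[22:],s[13:]  1  'a'
   3  s[13:],s[28:]  1  'a'
   4  s[28:],s[16:]  0  ''
   5  s[16:],s[8:]  1  'b'
   6  s[8:],s[6:]  1  'b'
   7  s[6:],s[21:]  0  ''
   8  s[21:],s[20:]  1  'c'
   9  s[20:],s[11:]  1  'c'
  10  s[11:],s[24:]  1  'c'
  11  s[24:],s[15:]  0  ''
  12  s[15:],s[19:]  1  'd'
  13  s[19:],s[5:]  0  ''
  14  s[5:],s[23:]  1  'e'
  15  s[23:],s[26:]  1  'e'
  16  s[26:],s[17:]  2  'eh'
  17  s[17:],s[0:]  2  'eh'
  18  s[0:],s[12:]  0  ''
  19  s[12:],s[14:]  1  'f'
  20  s[14:],s[9:]  0  ''
  21  s[9:],s[4:]  1  'g'
  22  s[4:],s[25:]  2  'ge'
  23  s[25:],s[3:]  1  'g'
  24  s[3:],s[29:]  0  ''
  25  s[29:],s[27:]  1  'h'
  26  s[27:],s[7:]  1  'h'
  27  s[7:],s[18:]  1  'h'
  28  s[18:],s[2:]  1  'h'
  29  s[2:],s[1:]  1  'h'

n(n+1)/2 = 30·31/2 = 465
Σ LCP = 0 + 1 + 1 + 1 + 0 + 1 + 1 + 0 + 1 + 1 + 1 + 0 + 1 + 0 + 1 + 1 + 2 + 2 + 0 + 1 + 0 + 1 + 2 + 1 + 0 + 1 + 1 + 1 + 1 + 1 = 25
distinct = 465 − 25 = 440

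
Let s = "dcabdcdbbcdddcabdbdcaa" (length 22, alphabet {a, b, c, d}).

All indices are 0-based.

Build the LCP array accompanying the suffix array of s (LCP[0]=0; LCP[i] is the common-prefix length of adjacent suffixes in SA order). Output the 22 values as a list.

[0, 1, 1, 3, 0, 1, 1, 2, 3, 0, 2, 4, 1, 2, 0, 2, 1, 3, 5, 2, 1, 2]

rank | idx | suffix
   0 |  21 | a
   1 |  20 | aa
   2 |  14 | abdbdcaa
   3 |   2 | abdcdbbcdddcabdbdcaa
   4 |   7 | bbcdddcabdbdcaa
   5 |   8 | bcdddcabdbdcaa
   6 |  15 | bdbdcaa
   7 |  17 | bdcaa
   8 |   3 | bdcdbbcdddcabdbdcaa
   9 |  19 | caa
  10 |  13 | cabdbdcaa
  11 |   1 | cabdcdbbcdddcabdbdcaa
  12 |   5 | cdbbcdddcabdbdcaa
  13 |   9 | cdddcabdbdcaa
  14 |   6 | dbbcdddcabdbdcaa
  15 |  16 | dbdcaa
  16 |  18 | dcaa
  17 |  12 | dcabdbdcaa
  18 |   0 | dcabdcdbbcdddcabdbdcaa
  19 |   4 | dcdbbcdddcabdbdcaa
  20 |  11 | ddcabdbdcaa
  21 |  10 | dddcabdbdcaa

SA = [21, 20, 14, 2, 7, 8, 15, 17, 3, 19, 13, 1, 5, 9, 6, 16, 18, 12, 0, 4, 11, 10]
[i] adj suffixes → lcp
  [1] 21/20 → 1 ('a')
  [2] 20/14 → 1 ('a')
  [3] 14/2 → 3 ('abd')
  [4] 2/7 → 0 ('')
  [5] 7/8 → 1 ('b')
  [6] 8/15 → 1 ('b')
  [7] 15/17 → 2 ('bd')
  [8] 17/3 → 3 ('bdc')
  [9] 3/19 → 0 ('')
  [10] 19/13 → 2 ('ca')
  [11] 13/1 → 4 ('cabd')
  [12] 1/5 → 1 ('c')
  [13] 5/9 → 2 ('cd')
  [14] 9/6 → 0 ('')
  [15] 6/16 → 2 ('db')
  [16] 16/18 → 1 ('d')
  [17] 18/12 → 3 ('dca')
  [18] 12/0 → 5 ('dcabd')
  [19] 0/4 → 2 ('dc')
  [20] 4/11 → 1 ('d')
  [21] 11/10 → 2 ('dd')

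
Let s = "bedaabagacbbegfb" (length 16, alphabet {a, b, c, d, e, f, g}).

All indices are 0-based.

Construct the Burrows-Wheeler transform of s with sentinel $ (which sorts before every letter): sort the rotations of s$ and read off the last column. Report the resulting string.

rank  rotation           last
    0  $bedaabagacbbegfb  b
    1  aabagacbbegfb$bed  d
    2  abagacbbegfb$beda  a
    3  acbbegfb$bedaabag  g
    4  agacbbegfb$bedaab  b
    5  b$bedaabagacbbegf  f
    6  bagacbbegfb$bedaa  a
    7  bbegfb$bedaabagac  c
    8  bedaabagacbbegfb$  $
    9  begfb$bedaabagacb  b
   10  cbbegfb$bedaabaga  a
   11  daabagacbbegfb$be  e
   12  edaabagacbbegfb$b  b
   13  egfb$bedaabagacbb  b
   14  fb$bedaabagacbbeg  g
   15  gacbbegfb$bedaaba  a
   16  gfb$bedaabagacbbe  e

bdagbfac$baebbgae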